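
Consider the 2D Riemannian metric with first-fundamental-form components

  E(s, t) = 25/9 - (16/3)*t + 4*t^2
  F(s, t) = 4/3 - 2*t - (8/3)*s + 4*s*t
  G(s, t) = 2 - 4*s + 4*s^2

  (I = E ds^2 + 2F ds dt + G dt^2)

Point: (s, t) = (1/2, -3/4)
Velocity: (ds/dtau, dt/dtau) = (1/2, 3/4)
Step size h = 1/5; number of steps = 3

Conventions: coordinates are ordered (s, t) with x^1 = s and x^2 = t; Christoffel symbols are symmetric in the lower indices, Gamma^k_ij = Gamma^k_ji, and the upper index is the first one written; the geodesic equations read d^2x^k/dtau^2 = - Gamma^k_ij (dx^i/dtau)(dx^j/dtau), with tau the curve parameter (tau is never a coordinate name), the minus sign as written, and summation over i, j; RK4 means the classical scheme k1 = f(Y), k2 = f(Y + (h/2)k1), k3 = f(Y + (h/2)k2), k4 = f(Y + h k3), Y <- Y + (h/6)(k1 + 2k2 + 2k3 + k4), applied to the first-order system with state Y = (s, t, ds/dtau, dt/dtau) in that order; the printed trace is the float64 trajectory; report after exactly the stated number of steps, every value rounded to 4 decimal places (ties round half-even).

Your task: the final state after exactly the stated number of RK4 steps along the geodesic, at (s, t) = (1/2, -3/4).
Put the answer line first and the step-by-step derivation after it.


Answer: s = 0.9111, t = -0.3126, ds/dtau = 0.9141, dt/dtau = 0.6719

f(Y) = (ds/dtau, dt/dtau, -Gamma^s_ij Y'^i Y'^j, -Gamma^t_ij Y'^i Y'^j) with the Gammas evaluated at the stage position; h = 0.200000; intermediate values shown to 6 dp
step 0: s = 0.5000, t = -0.7500, ds/dtau = 0.5000, dt/dtau = 0.7500
step 1:
  k1: at (s, t) = (0.500000, -0.750000), (ds/dtau, dt/dtau) = (0.500000, 0.750000); Gamma_sss = 0.000000, Gamma_sst = -0.627692, Gamma_stt = 0.000000, Gamma_tss = 0.000000, Gamma_tst = 0.000000, Gamma_ttt = 0.000000; k1 = (0.500000, 0.750000, 0.470769, 0.000000)
  k2: at (s, t) = (0.550000, -0.675000), (ds/dtau, dt/dtau) = (0.547077, 0.750000); Gamma_sss = 0.000000, Gamma_sst = -0.653652, Gamma_stt = 0.000000, Gamma_tss = 0.000000, Gamma_tst = 0.024360, Gamma_ttt = 0.000000; k2 = (0.547077, 0.750000, 0.536397, -0.019990)
  k3: at (s, t) = (0.554708, -0.675000), (ds/dtau, dt/dtau) = (0.553640, 0.748001); Gamma_sss = 0.000000, Gamma_sst = -0.653495, Gamma_stt = 0.000000, Gamma_tss = 0.000000, Gamma_tst = 0.026647, Gamma_ttt = 0.000000; k3 = (0.553640, 0.748001, 0.541255, -0.022070)
  k4: at (s, t) = (0.610728, -0.600400), (ds/dtau, dt/dtau) = (0.608251, 0.745586); Gamma_sss = 0.000000, Gamma_sst = -0.678403, Gamma_stt = 0.000000, Gamma_tss = 0.000000, Gamma_tst = 0.059285, Gamma_ttt = 0.000000; k4 = (0.608251, 0.745586, 0.615317, -0.053772)
  Y <- Y + (h/6)(k1 + 2k2 + 2k3 + k4): s = 0.6103, t = -0.6003, ds/dtau = 0.6080, dt/dtau = 0.7454
step 2:
  k1: at (s, t) = (0.610323, -0.600280), (ds/dtau, dt/dtau) = (0.608046, 0.745404); Gamma_sss = 0.000000, Gamma_sst = -0.678482, Gamma_stt = 0.000000, Gamma_tss = 0.000000, Gamma_tst = 0.059081, Gamma_ttt = 0.000000; k1 = (0.608046, 0.745404, 0.615030, -0.053555)
  k2: at (s, t) = (0.671127, -0.525740), (ds/dtau, dt/dtau) = (0.669549, 0.740048); Gamma_sss = 0.000000, Gamma_sst = -0.700955, Gamma_stt = 0.000000, Gamma_tss = 0.000000, Gamma_tst = 0.100597, Gamma_ttt = 0.000000; k2 = (0.669549, 0.740048, 0.694644, -0.099691)
  k3: at (s, t) = (0.677278, -0.526276), (ds/dtau, dt/dtau) = (0.677511, 0.735434); Gamma_sss = 0.000000, Gamma_sst = -0.699862, Gamma_stt = 0.000000, Gamma_tss = 0.000000, Gamma_tst = 0.104003, Gamma_ttt = 0.000000; k3 = (0.677511, 0.735434, 0.697433, -0.103642)
  k4: at (s, t) = (0.745825, -0.453194), (ds/dtau, dt/dtau) = (0.747533, 0.724675); Gamma_sss = 0.000000, Gamma_sst = -0.715787, Gamma_stt = 0.000000, Gamma_tss = 0.000000, Gamma_tst = 0.157125, Gamma_ttt = 0.000000; k4 = (0.747533, 0.724675, 0.775510, -0.170235)
  Y <- Y + (h/6)(k1 + 2k2 + 2k3 + k4): s = 0.7453, t = -0.4529, ds/dtau = 0.7472, dt/dtau = 0.7244
step 3:
  k1: at (s, t) = (0.745313, -0.452912), (ds/dtau, dt/dtau) = (0.747203, 0.724388); Gamma_sss = 0.000000, Gamma_sst = -0.716010, Gamma_stt = 0.000000, Gamma_tss = 0.000000, Gamma_tst = 0.156886, Gamma_ttt = 0.000000; k1 = (0.747203, 0.724388, 0.775103, -0.169834)
  k2: at (s, t) = (0.820033, -0.380473), (ds/dtau, dt/dtau) = (0.824713, 0.707405); Gamma_sss = 0.000000, Gamma_sst = -0.722702, Gamma_stt = 0.000000, Gamma_tss = 0.000000, Gamma_tst = 0.220876, Gamma_ttt = 0.000000; k2 = (0.824713, 0.707405, 0.843258, -0.257721)
  k3: at (s, t) = (0.827784, -0.382172), (ds/dtau, dt/dtau) = (0.831529, 0.698616); Gamma_sss = 0.000000, Gamma_sst = -0.719612, Gamma_stt = 0.000000, Gamma_tss = 0.000000, Gamma_tst = 0.224894, Gamma_ttt = 0.000000; k3 = (0.831529, 0.698616, 0.836074, -0.261291)
  k4: at (s, t) = (0.911619, -0.313189), (ds/dtau, dt/dtau) = (0.914418, 0.672130); Gamma_sss = 0.000000, Gamma_sst = -0.710274, Gamma_stt = 0.000000, Gamma_tss = 0.000000, Gamma_tst = 0.298372, Gamma_ttt = 0.000000; k4 = (0.914418, 0.672130, 0.873079, -0.366764)
  Y <- Y + (h/6)(k1 + 2k2 + 2k3 + k4): s = 0.9111, t = -0.3126, ds/dtau = 0.9141, dt/dtau = 0.6719


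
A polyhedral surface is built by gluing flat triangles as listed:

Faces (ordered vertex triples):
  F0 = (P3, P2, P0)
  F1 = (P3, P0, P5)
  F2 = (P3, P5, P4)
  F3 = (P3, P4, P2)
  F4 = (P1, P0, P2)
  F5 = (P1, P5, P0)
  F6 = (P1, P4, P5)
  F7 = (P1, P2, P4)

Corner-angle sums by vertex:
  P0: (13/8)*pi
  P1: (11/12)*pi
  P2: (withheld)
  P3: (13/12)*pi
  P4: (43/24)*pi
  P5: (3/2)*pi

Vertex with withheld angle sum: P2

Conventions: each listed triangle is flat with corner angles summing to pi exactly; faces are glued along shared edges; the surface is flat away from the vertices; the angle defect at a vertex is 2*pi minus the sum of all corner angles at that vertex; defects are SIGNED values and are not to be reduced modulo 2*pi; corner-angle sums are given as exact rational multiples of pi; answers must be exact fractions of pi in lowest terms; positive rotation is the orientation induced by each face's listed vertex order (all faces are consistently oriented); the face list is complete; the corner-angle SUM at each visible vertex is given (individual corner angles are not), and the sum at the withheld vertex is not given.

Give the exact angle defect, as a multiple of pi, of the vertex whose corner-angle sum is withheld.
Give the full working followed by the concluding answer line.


V = 6, E = 12, F = 8; chi = V - E + F = 2
Gauss-Bonnet: total defect = 2*pi*chi = 4*pi; visible defects sum to (37/12)*pi

Answer: defect(P2) = (11/12)*pi


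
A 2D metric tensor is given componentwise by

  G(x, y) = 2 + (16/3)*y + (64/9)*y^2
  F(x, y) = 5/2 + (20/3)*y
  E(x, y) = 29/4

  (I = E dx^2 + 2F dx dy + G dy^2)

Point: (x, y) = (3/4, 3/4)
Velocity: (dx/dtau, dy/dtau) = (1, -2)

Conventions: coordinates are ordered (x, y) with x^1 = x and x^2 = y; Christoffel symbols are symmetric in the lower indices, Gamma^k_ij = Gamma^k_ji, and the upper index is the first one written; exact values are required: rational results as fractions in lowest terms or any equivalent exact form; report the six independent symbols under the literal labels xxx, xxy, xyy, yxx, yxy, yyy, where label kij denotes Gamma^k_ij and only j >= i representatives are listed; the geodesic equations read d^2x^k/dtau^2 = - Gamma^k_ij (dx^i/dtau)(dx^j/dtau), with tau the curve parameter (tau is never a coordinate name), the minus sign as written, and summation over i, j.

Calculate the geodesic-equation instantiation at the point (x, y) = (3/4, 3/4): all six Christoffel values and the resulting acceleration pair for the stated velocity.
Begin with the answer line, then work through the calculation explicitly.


Answer: Gamma_xxx = 0, Gamma_xxy = 0, Gamma_xyy = 16/39, Gamma_yxx = 0, Gamma_yxy = 0, Gamma_yyy = 32/65; accelerations (d^2x/dtau^2, d^2y/dtau^2) = (-64/39, -128/65)

E = 29/4, F = 15/2, G = 10 at the point
E_x = 0, E_y = 0, F_x = 0, F_y = 20/3, G_x = 0, G_y = 16
EG - F^2 = 65/4;  g^inv = (4/65) * [[10, -15/2], [-15/2, 29/4]]
first-kind symbols [ij,l] = (1/2)(d_i g_jl + d_j g_il - d_l g_ij): [xx,x] = E_x/2 = 0, [xx,y] = F_x - E_y/2 = 0, [xy,x] = E_y/2 = 0, [xy,y] = G_x/2 = 0, [yy,x] = F_y - G_x/2 = 20/3, [yy,y] = G_y/2 = 8
Gamma^x_ij = (G*[ij,x] - F*[ij,y])/(EG - F^2), Gamma^y_ij = (E*[ij,y] - F*[ij,x])/(EG - F^2)
Gamma_xxx = 0, Gamma_xxy = 0, Gamma_xyy = 16/39, Gamma_yxx = 0, Gamma_yxy = 0, Gamma_yyy = 32/65
d^2x/dtau^2 = -(Gamma_xxx*(1)^2 + 2*Gamma_xxy*(1)*(-2) + Gamma_xyy*(-2)^2) = -64/39
d^2y/dtau^2 = -(Gamma_yxx*(1)^2 + 2*Gamma_yxy*(1)*(-2) + Gamma_yyy*(-2)^2) = -128/65


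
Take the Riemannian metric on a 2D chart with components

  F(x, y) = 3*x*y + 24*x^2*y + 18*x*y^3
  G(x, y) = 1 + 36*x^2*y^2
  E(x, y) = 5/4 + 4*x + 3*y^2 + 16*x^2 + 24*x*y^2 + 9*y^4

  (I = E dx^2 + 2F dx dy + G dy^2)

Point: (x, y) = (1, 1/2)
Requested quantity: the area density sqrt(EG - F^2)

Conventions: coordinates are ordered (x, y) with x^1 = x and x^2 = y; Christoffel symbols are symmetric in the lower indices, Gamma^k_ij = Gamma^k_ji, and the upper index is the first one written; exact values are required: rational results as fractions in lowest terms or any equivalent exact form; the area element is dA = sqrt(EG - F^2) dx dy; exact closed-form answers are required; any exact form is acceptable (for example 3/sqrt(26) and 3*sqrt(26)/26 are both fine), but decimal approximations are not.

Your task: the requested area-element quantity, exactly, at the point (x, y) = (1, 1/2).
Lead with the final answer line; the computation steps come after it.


Answer: sqrt(EG - F^2) = sqrt(601)/4

E = 457/16, F = 63/4, G = 10; EG - F^2 = 601/16


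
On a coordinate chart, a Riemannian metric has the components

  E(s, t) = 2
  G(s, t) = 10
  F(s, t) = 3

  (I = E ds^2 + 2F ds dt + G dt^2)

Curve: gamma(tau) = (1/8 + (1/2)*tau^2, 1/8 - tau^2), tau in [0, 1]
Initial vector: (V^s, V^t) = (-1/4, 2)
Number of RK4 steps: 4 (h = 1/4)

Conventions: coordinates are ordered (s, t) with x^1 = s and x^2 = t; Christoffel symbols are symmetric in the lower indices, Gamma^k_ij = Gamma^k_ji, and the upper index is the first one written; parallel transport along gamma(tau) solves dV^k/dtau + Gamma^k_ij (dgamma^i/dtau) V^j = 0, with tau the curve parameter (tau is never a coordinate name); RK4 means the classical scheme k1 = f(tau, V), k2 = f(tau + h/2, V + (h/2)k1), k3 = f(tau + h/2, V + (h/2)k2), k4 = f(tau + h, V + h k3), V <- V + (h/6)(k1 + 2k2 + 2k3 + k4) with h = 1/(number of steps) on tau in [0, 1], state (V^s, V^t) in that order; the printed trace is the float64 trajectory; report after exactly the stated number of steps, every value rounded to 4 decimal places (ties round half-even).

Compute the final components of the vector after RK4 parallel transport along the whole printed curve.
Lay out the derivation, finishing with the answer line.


gamma'(tau) = (tau, -2*tau); f(tau, V)^k = -Gamma^k_ij(gamma(tau)) gamma'^i(tau) V^j; h = 1/4; intermediate values shown to 6 dp
curve data and Christoffel symbols at the stage parameters:
  tau = 0.000000: gamma = (0.125000, 0.125000), gamma' = (0.000000, 0.000000); Gamma_sss = 0.000000, Gamma_sst = 0.000000, Gamma_stt = 0.000000, Gamma_tss = 0.000000, Gamma_tst = 0.000000, Gamma_ttt = 0.000000
  tau = 0.125000: gamma = (0.132812, 0.109375), gamma' = (0.125000, -0.250000); Gamma_sss = 0.000000, Gamma_sst = 0.000000, Gamma_stt = 0.000000, Gamma_tss = 0.000000, Gamma_tst = 0.000000, Gamma_ttt = 0.000000
  tau = 0.250000: gamma = (0.156250, 0.062500), gamma' = (0.250000, -0.500000); Gamma_sss = 0.000000, Gamma_sst = 0.000000, Gamma_stt = 0.000000, Gamma_tss = 0.000000, Gamma_tst = 0.000000, Gamma_ttt = 0.000000
  tau = 0.375000: gamma = (0.195312, -0.015625), gamma' = (0.375000, -0.750000); Gamma_sss = 0.000000, Gamma_sst = 0.000000, Gamma_stt = 0.000000, Gamma_tss = 0.000000, Gamma_tst = 0.000000, Gamma_ttt = 0.000000
  tau = 0.500000: gamma = (0.250000, -0.125000), gamma' = (0.500000, -1.000000); Gamma_sss = 0.000000, Gamma_sst = 0.000000, Gamma_stt = 0.000000, Gamma_tss = 0.000000, Gamma_tst = 0.000000, Gamma_ttt = 0.000000
  tau = 0.625000: gamma = (0.320312, -0.265625), gamma' = (0.625000, -1.250000); Gamma_sss = 0.000000, Gamma_sst = 0.000000, Gamma_stt = 0.000000, Gamma_tss = 0.000000, Gamma_tst = 0.000000, Gamma_ttt = 0.000000
  tau = 0.750000: gamma = (0.406250, -0.437500), gamma' = (0.750000, -1.500000); Gamma_sss = 0.000000, Gamma_sst = 0.000000, Gamma_stt = 0.000000, Gamma_tss = 0.000000, Gamma_tst = 0.000000, Gamma_ttt = 0.000000
  tau = 0.875000: gamma = (0.507812, -0.640625), gamma' = (0.875000, -1.750000); Gamma_sss = 0.000000, Gamma_sst = 0.000000, Gamma_stt = 0.000000, Gamma_tss = 0.000000, Gamma_tst = 0.000000, Gamma_ttt = 0.000000
  tau = 1.000000: gamma = (0.625000, -0.875000), gamma' = (1.000000, -2.000000); Gamma_sss = 0.000000, Gamma_sst = 0.000000, Gamma_stt = 0.000000, Gamma_tss = 0.000000, Gamma_tst = 0.000000, Gamma_ttt = 0.000000
step 0: V^s = -0.2500, V^t = 2.0000
step 1: k1 = (0.000000, 0.000000), k2 = (0.000000, 0.000000), k3 = (0.000000, 0.000000), k4 = (0.000000, 0.000000); V <- V + (h/6)(k1 + 2k2 + 2k3 + k4): V^s = -0.2500, V^t = 2.0000
step 2: k1 = (0.000000, 0.000000), k2 = (0.000000, 0.000000), k3 = (0.000000, 0.000000), k4 = (0.000000, 0.000000); V <- V + (h/6)(k1 + 2k2 + 2k3 + k4): V^s = -0.2500, V^t = 2.0000
step 3: k1 = (0.000000, 0.000000), k2 = (0.000000, 0.000000), k3 = (0.000000, 0.000000), k4 = (0.000000, 0.000000); V <- V + (h/6)(k1 + 2k2 + 2k3 + k4): V^s = -0.2500, V^t = 2.0000
step 4: k1 = (0.000000, 0.000000), k2 = (0.000000, 0.000000), k3 = (0.000000, 0.000000), k4 = (0.000000, 0.000000); V <- V + (h/6)(k1 + 2k2 + 2k3 + k4): V^s = -0.2500, V^t = 2.0000

Answer: V^s = -0.2500, V^t = 2.0000


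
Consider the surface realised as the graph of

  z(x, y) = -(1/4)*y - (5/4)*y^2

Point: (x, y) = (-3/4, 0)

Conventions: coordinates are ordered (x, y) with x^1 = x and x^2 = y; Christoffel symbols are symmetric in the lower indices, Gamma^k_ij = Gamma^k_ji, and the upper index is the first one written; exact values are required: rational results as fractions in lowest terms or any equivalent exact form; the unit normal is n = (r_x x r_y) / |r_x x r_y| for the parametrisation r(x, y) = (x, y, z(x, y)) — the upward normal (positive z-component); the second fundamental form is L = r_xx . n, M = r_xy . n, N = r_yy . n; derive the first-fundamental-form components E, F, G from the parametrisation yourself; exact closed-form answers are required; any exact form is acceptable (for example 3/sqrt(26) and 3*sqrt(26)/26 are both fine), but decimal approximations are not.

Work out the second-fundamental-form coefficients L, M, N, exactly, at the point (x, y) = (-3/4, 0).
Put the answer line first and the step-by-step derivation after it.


Answer: L = 0, M = 0, N = -10*sqrt(17)/17

z_x = 0, z_y = -1/4, z_xx = 0, z_xy = 0, z_yy = -5/2
E = 1, F = 0, G = 17/16; answer radicand W^2 = 17/16
unnormalised second-form numerators: l = 0, m = 0, n = -5/2; L = l/sqrt(17/16), and similarly M = m/sqrt(W^2), N = n/sqrt(W^2)


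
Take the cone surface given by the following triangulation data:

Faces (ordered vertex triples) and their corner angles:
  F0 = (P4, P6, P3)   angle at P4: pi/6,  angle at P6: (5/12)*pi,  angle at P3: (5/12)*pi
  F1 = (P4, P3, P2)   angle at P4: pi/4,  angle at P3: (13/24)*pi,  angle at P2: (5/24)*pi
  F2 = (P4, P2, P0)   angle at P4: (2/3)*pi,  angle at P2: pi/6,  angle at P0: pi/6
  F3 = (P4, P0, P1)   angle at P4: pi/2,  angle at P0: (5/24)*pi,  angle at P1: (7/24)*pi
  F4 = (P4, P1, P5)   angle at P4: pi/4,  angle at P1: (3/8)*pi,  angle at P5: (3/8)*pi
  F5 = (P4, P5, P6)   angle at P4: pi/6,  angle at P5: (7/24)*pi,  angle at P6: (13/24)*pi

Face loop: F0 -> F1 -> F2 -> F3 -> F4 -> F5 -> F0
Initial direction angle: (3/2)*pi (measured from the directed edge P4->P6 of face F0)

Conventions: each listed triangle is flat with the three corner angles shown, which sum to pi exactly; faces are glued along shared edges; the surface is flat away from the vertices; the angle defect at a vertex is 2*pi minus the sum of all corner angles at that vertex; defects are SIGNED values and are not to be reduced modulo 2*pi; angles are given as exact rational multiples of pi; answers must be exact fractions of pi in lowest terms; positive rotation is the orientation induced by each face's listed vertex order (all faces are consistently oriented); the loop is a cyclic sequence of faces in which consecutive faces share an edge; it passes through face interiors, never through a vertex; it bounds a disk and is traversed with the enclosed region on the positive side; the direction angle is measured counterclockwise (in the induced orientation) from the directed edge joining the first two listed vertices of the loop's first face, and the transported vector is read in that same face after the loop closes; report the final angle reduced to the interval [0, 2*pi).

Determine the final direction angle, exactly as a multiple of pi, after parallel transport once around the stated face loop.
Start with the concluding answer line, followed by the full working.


Answer: final direction angle = (3/2)*pi

enclosed vertex P4: corner angles sum to 2*pi, defect = 2*pi - 2*pi = 0
final direction = starting direction + enclosed defect total, reduced mod 2*pi (induced orientation)
final angle = (3/2)*pi + 0 = (3/2)*pi (mod 2*pi)


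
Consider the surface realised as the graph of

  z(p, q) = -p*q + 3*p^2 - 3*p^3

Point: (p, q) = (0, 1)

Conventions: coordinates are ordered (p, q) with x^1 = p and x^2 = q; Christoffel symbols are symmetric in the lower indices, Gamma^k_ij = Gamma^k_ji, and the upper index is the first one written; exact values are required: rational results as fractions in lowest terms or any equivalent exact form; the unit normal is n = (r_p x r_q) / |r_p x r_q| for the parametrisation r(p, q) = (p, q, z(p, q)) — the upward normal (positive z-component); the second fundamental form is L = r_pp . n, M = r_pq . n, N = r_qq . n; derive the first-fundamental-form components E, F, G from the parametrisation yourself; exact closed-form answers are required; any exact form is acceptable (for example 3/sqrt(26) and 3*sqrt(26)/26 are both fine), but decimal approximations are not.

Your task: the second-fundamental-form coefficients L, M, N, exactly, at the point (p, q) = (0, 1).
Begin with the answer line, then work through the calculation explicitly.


Answer: L = 3*sqrt(2), M = -sqrt(2)/2, N = 0

z_p = -1, z_q = 0, z_pp = 6, z_pq = -1, z_qq = 0
E = 2, F = 0, G = 1; answer radicand W^2 = 2
unnormalised second-form numerators: l = 6, m = -1, n = 0; L = l/sqrt(2), and similarly M = m/sqrt(W^2), N = n/sqrt(W^2)


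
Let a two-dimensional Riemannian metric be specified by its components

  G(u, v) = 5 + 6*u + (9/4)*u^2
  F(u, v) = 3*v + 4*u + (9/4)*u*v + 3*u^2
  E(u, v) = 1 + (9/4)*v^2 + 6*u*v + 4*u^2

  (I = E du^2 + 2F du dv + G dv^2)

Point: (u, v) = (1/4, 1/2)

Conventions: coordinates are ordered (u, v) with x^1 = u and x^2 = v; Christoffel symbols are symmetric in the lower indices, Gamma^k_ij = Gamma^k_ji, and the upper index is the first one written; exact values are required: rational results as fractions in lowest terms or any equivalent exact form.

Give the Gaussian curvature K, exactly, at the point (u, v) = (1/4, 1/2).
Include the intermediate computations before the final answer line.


E = 41/16, F = 95/32, G = 425/64, EG - F^2 = 525/64 at the point
E_u = 5, E_v = 15/4, F_u = 53/8, F_v = 57/16, G_u = 57/8, G_v = 0
E_vv = 9/2, F_uv = 9/4, G_uu = 9/2
Apply the Brioschi formula K = (det M1 - det M2)/(EG - F^2)^2 over the derivative matrices of E, F, G.
M1 = [[-E_vv/2 + F_uv - G_uu/2, E_u/2, F_u - E_v/2], [F_v - G_u/2, E, F], [G_v/2, F, G]] = [[-9/4, 5/2, 19/4], [0, 41/16, 95/32], [0, 95/32, 425/64]]; det M1 = -4725/256
M2 = [[0, E_v/2, G_u/2], [E_v/2, E, F], [G_u/2, F, G]] = [[0, 15/8, 57/16], [15/8, 41/16, 95/32], [57/16, 95/32, 425/64]]; det M2 = -4149/256
det M1 - det M2 = -9/4; K = -9/4 / (525/64)^2 = -1024/30625

Answer: K = -1024/30625


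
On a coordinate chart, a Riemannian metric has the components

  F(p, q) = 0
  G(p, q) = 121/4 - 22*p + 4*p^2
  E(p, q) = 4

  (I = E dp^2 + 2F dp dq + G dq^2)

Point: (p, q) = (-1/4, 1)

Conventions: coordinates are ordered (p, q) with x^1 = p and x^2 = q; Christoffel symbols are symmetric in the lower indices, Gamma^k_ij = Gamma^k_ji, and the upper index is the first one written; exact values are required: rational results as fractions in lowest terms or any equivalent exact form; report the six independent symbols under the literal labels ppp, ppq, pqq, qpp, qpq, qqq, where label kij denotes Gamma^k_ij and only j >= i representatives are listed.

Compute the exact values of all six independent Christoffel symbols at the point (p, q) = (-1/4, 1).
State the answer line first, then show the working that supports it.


Answer: Gamma_ppp = 0, Gamma_ppq = 0, Gamma_pqq = 3, Gamma_qpp = 0, Gamma_qpq = -1/3, Gamma_qqq = 0

E = 4, F = 0, G = 36 at the point
E_p = 0, E_q = 0, F_p = 0, F_q = 0, G_p = -24, G_q = 0
EG - F^2 = 144;  g^inv = (1/144) * [[36, 0], [0, 4]]
first-kind symbols [ij,l] = (1/2)(d_i g_jl + d_j g_il - d_l g_ij): [pp,p] = E_p/2 = 0, [pp,q] = F_p - E_q/2 = 0, [pq,p] = E_q/2 = 0, [pq,q] = G_p/2 = -12, [qq,p] = F_q - G_p/2 = 12, [qq,q] = G_q/2 = 0
Gamma^p_ij = (G*[ij,p] - F*[ij,q])/(EG - F^2), Gamma^q_ij = (E*[ij,q] - F*[ij,p])/(EG - F^2)


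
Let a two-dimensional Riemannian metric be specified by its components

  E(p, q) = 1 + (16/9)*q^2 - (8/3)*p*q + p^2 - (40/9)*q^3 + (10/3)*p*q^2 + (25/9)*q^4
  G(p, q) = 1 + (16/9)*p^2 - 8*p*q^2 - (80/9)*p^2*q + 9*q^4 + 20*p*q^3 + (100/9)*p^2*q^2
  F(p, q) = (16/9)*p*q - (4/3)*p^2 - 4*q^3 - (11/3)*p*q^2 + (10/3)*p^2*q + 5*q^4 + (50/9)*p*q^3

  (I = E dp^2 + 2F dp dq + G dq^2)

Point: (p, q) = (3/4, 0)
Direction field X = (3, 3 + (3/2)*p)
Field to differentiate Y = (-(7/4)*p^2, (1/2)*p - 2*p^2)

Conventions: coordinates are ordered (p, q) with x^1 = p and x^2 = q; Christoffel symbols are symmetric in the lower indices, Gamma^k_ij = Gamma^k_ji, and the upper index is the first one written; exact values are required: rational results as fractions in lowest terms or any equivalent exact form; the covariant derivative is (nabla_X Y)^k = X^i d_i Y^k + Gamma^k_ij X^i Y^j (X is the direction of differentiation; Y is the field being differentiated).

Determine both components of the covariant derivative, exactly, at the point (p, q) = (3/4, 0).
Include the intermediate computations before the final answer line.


E = 25/16, F = -3/4, G = 2 at the point
E_p = 3/2, E_q = -2, F_p = -2, F_q = 77/24, G_p = 8/3, G_q = -5
EG - F^2 = 41/16;  g^inv = (16/41) * [[2, 3/4], [3/4, 25/16]]
first-kind symbols [ij,l] = (1/2)(d_i g_jl + d_j g_il - d_l g_ij): [pp,p] = E_p/2 = 3/4, [pp,q] = F_p - E_q/2 = -1, [pq,p] = E_q/2 = -1, [pq,q] = G_p/2 = 4/3, [qq,p] = F_q - G_p/2 = 15/8, [qq,q] = G_q/2 = -5/2
Gamma^p_ij = (G*[ij,p] - F*[ij,q])/(EG - F^2), Gamma^q_ij = (E*[ij,q] - F*[ij,p])/(EG - F^2)
Gamma_ppp = 12/41, Gamma_ppq = -16/41, Gamma_pqq = 30/41, Gamma_qpp = -16/41, Gamma_qpq = 64/123, Gamma_qqq = -40/41
X = (3, 33/8), Y = (-63/64, -3/4) at the point

Answer: (nabla_X Y)^p = -11205/1312, (nabla_X Y)^q = -2169/328


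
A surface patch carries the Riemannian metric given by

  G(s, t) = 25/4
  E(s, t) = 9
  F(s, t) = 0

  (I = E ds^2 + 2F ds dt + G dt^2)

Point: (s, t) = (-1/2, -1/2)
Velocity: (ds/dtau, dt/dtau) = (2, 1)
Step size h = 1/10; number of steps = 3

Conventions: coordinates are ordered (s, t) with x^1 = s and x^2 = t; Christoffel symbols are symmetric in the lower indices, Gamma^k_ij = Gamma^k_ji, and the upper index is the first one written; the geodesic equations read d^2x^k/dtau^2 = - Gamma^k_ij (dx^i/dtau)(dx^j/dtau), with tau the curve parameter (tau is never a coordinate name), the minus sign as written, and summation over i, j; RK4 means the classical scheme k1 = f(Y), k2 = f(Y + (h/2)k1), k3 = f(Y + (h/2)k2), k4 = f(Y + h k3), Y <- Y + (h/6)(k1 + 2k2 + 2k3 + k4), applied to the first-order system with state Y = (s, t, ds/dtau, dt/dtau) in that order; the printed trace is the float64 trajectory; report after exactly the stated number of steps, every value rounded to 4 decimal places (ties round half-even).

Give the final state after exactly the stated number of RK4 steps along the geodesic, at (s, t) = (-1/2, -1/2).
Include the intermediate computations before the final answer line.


f(Y) = (ds/dtau, dt/dtau, -Gamma^s_ij Y'^i Y'^j, -Gamma^t_ij Y'^i Y'^j) with the Gammas evaluated at the stage position; h = 0.100000; intermediate values shown to 6 dp
step 0: s = -0.5000, t = -0.5000, ds/dtau = 2.0000, dt/dtau = 1.0000
step 1:
  k1: at (s, t) = (-0.500000, -0.500000), (ds/dtau, dt/dtau) = (2.000000, 1.000000); Gamma_sss = 0.000000, Gamma_sst = 0.000000, Gamma_stt = 0.000000, Gamma_tss = 0.000000, Gamma_tst = 0.000000, Gamma_ttt = 0.000000; k1 = (2.000000, 1.000000, 0.000000, 0.000000)
  k2: at (s, t) = (-0.400000, -0.450000), (ds/dtau, dt/dtau) = (2.000000, 1.000000); Gamma_sss = 0.000000, Gamma_sst = 0.000000, Gamma_stt = 0.000000, Gamma_tss = 0.000000, Gamma_tst = 0.000000, Gamma_ttt = 0.000000; k2 = (2.000000, 1.000000, 0.000000, 0.000000)
  k3: at (s, t) = (-0.400000, -0.450000), (ds/dtau, dt/dtau) = (2.000000, 1.000000); Gamma_sss = 0.000000, Gamma_sst = 0.000000, Gamma_stt = 0.000000, Gamma_tss = 0.000000, Gamma_tst = 0.000000, Gamma_ttt = 0.000000; k3 = (2.000000, 1.000000, 0.000000, 0.000000)
  k4: at (s, t) = (-0.300000, -0.400000), (ds/dtau, dt/dtau) = (2.000000, 1.000000); Gamma_sss = 0.000000, Gamma_sst = 0.000000, Gamma_stt = 0.000000, Gamma_tss = 0.000000, Gamma_tst = 0.000000, Gamma_ttt = 0.000000; k4 = (2.000000, 1.000000, 0.000000, 0.000000)
  Y <- Y + (h/6)(k1 + 2k2 + 2k3 + k4): s = -0.3000, t = -0.4000, ds/dtau = 2.0000, dt/dtau = 1.0000
step 2:
  k1: at (s, t) = (-0.300000, -0.400000), (ds/dtau, dt/dtau) = (2.000000, 1.000000); Gamma_sss = 0.000000, Gamma_sst = 0.000000, Gamma_stt = 0.000000, Gamma_tss = 0.000000, Gamma_tst = 0.000000, Gamma_ttt = 0.000000; k1 = (2.000000, 1.000000, 0.000000, 0.000000)
  k2: at (s, t) = (-0.200000, -0.350000), (ds/dtau, dt/dtau) = (2.000000, 1.000000); Gamma_sss = 0.000000, Gamma_sst = 0.000000, Gamma_stt = 0.000000, Gamma_tss = 0.000000, Gamma_tst = 0.000000, Gamma_ttt = 0.000000; k2 = (2.000000, 1.000000, 0.000000, 0.000000)
  k3: at (s, t) = (-0.200000, -0.350000), (ds/dtau, dt/dtau) = (2.000000, 1.000000); Gamma_sss = 0.000000, Gamma_sst = 0.000000, Gamma_stt = 0.000000, Gamma_tss = 0.000000, Gamma_tst = 0.000000, Gamma_ttt = 0.000000; k3 = (2.000000, 1.000000, 0.000000, 0.000000)
  k4: at (s, t) = (-0.100000, -0.300000), (ds/dtau, dt/dtau) = (2.000000, 1.000000); Gamma_sss = 0.000000, Gamma_sst = 0.000000, Gamma_stt = 0.000000, Gamma_tss = 0.000000, Gamma_tst = 0.000000, Gamma_ttt = 0.000000; k4 = (2.000000, 1.000000, 0.000000, 0.000000)
  Y <- Y + (h/6)(k1 + 2k2 + 2k3 + k4): s = -0.1000, t = -0.3000, ds/dtau = 2.0000, dt/dtau = 1.0000
step 3:
  k1: at (s, t) = (-0.100000, -0.300000), (ds/dtau, dt/dtau) = (2.000000, 1.000000); Gamma_sss = 0.000000, Gamma_sst = 0.000000, Gamma_stt = 0.000000, Gamma_tss = 0.000000, Gamma_tst = 0.000000, Gamma_ttt = 0.000000; k1 = (2.000000, 1.000000, 0.000000, 0.000000)
  k2: at (s, t) = (0.000000, -0.250000), (ds/dtau, dt/dtau) = (2.000000, 1.000000); Gamma_sss = 0.000000, Gamma_sst = 0.000000, Gamma_stt = 0.000000, Gamma_tss = 0.000000, Gamma_tst = 0.000000, Gamma_ttt = 0.000000; k2 = (2.000000, 1.000000, 0.000000, 0.000000)
  k3: at (s, t) = (0.000000, -0.250000), (ds/dtau, dt/dtau) = (2.000000, 1.000000); Gamma_sss = 0.000000, Gamma_sst = 0.000000, Gamma_stt = 0.000000, Gamma_tss = 0.000000, Gamma_tst = 0.000000, Gamma_ttt = 0.000000; k3 = (2.000000, 1.000000, 0.000000, 0.000000)
  k4: at (s, t) = (0.100000, -0.200000), (ds/dtau, dt/dtau) = (2.000000, 1.000000); Gamma_sss = 0.000000, Gamma_sst = 0.000000, Gamma_stt = 0.000000, Gamma_tss = 0.000000, Gamma_tst = 0.000000, Gamma_ttt = 0.000000; k4 = (2.000000, 1.000000, 0.000000, 0.000000)
  Y <- Y + (h/6)(k1 + 2k2 + 2k3 + k4): s = 0.1000, t = -0.2000, ds/dtau = 2.0000, dt/dtau = 1.0000

Answer: s = 0.1000, t = -0.2000, ds/dtau = 2.0000, dt/dtau = 1.0000


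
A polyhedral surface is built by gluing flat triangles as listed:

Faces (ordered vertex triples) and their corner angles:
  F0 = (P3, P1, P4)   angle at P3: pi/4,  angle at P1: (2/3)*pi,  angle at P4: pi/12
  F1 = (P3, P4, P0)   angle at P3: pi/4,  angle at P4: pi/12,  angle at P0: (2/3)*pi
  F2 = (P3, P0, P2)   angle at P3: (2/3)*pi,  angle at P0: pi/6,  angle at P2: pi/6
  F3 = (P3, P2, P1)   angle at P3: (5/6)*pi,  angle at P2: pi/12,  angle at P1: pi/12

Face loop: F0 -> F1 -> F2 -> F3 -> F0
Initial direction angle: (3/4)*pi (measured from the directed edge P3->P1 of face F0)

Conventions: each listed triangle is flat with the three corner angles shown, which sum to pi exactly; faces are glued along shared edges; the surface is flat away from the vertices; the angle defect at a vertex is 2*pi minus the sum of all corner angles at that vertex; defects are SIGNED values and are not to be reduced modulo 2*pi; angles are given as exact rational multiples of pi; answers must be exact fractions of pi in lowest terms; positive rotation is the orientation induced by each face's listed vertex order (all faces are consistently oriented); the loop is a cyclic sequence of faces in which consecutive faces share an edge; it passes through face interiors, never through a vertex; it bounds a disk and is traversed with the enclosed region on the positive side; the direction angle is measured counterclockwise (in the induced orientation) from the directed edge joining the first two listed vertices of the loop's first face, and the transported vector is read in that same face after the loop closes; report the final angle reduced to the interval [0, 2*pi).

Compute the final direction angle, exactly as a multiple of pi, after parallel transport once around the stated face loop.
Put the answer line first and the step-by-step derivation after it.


Answer: final direction angle = (3/4)*pi

enclosed vertex P3: corner angles sum to 2*pi, defect = 2*pi - 2*pi = 0
final direction = starting direction + enclosed defect total, reduced mod 2*pi (induced orientation)
final angle = (3/4)*pi + 0 = (3/4)*pi (mod 2*pi)


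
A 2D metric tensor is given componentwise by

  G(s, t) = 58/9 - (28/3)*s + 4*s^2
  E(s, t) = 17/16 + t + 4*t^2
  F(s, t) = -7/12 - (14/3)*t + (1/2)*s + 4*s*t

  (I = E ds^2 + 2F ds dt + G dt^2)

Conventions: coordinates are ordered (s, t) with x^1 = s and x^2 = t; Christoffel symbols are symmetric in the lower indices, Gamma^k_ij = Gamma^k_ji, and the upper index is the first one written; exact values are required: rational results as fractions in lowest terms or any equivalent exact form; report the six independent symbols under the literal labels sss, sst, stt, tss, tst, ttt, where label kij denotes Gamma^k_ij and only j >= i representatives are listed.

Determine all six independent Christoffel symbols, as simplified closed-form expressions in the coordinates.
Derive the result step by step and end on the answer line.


E = 17/16 + t + 4*t^2; F = -7/12 - (14/3)*t + (1/2)*s + 4*s*t; G = 58/9 - (28/3)*s + 4*s^2
Gamma^k_ij = (1/2) g^{kl} (d_i g_jl + d_j g_il - d_l g_ij), with g^inv = (1/(EG-F^2)) [[G, -F], [-F, E]]
first partials: E_s = 0, E_t = 1 + 8*t, F_s = 1/2 + 4*t, F_t = -14/3 + 4*s, G_s = -28/3 + 8*s, G_t = 0
D = EG - F^2 = 937/144 + t - (28/3)*s + 4*t^2 + 4*s^2
expanded: Gamma^s_ss = (G E_s - 2F F_s + F E_t)/(2D), Gamma^s_st = (G E_t - F G_s)/(2D), Gamma^s_tt = (2G F_t - G G_s - F G_t)/(2D), Gamma^t_ss = (2E F_s - E E_t - F E_s)/(2D), Gamma^t_st = (E G_s - F E_t)/(2D), Gamma^t_tt = (E G_t - 2F F_t + F G_s)/(2D); substitute and cancel common factors

Answer: Gamma_sss = 0, Gamma_sst = (576*t + 72)/(576*s^2 - 1344*s + 576*t^2 + 144*t + 937), Gamma_stt = 0, Gamma_tss = 0, Gamma_tst = (576*s - 672)/(576*s^2 - 1344*s + 576*t^2 + 144*t + 937), Gamma_ttt = 0


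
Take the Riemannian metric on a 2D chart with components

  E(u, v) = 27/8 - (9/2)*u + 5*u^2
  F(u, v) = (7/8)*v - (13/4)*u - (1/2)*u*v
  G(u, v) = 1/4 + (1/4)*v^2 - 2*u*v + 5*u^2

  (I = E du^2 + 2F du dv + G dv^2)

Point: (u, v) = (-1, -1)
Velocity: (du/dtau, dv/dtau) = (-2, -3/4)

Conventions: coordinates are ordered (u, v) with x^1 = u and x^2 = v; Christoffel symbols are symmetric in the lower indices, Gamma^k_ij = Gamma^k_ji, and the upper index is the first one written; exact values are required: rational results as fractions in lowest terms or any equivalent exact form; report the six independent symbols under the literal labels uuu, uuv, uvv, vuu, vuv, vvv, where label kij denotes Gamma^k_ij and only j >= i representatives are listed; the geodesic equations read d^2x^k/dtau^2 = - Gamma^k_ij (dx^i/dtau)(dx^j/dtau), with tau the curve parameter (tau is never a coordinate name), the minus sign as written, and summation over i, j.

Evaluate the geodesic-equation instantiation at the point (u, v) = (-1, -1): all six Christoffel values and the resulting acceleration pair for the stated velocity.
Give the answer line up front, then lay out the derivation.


Answer: Gamma_uuu = -1294/2659, Gamma_uuv = 480/2659, Gamma_uvv = 1114/2659, Gamma_vuu = -1396/2659, Gamma_vuv = -3296/2659, Gamma_vvv = -27/2659; accelerations (d^2u/dtau^2, d^2v/dtau^2) = (24875/21272, 247795/42544)

E = 103/8, F = 15/8, G = 7/2 at the point
E_u = -29/2, E_v = 0, F_u = -11/4, F_v = 11/8, G_u = -8, G_v = 3/2
EG - F^2 = 2659/64;  g^inv = (64/2659) * [[7/2, -15/8], [-15/8, 103/8]]
first-kind symbols [ij,l] = (1/2)(d_i g_jl + d_j g_il - d_l g_ij): [uu,u] = E_u/2 = -29/4, [uu,v] = F_u - E_v/2 = -11/4, [uv,u] = E_v/2 = 0, [uv,v] = G_u/2 = -4, [vv,u] = F_v - G_u/2 = 43/8, [vv,v] = G_v/2 = 3/4
Gamma^u_ij = (G*[ij,u] - F*[ij,v])/(EG - F^2), Gamma^v_ij = (E*[ij,v] - F*[ij,u])/(EG - F^2)
Gamma_uuu = -1294/2659, Gamma_uuv = 480/2659, Gamma_uvv = 1114/2659, Gamma_vuu = -1396/2659, Gamma_vuv = -3296/2659, Gamma_vvv = -27/2659
d^2u/dtau^2 = -(Gamma_uuu*(-2)^2 + 2*Gamma_uuv*(-2)*(-3/4) + Gamma_uvv*(-3/4)^2) = 24875/21272
d^2v/dtau^2 = -(Gamma_vuu*(-2)^2 + 2*Gamma_vuv*(-2)*(-3/4) + Gamma_vvv*(-3/4)^2) = 247795/42544


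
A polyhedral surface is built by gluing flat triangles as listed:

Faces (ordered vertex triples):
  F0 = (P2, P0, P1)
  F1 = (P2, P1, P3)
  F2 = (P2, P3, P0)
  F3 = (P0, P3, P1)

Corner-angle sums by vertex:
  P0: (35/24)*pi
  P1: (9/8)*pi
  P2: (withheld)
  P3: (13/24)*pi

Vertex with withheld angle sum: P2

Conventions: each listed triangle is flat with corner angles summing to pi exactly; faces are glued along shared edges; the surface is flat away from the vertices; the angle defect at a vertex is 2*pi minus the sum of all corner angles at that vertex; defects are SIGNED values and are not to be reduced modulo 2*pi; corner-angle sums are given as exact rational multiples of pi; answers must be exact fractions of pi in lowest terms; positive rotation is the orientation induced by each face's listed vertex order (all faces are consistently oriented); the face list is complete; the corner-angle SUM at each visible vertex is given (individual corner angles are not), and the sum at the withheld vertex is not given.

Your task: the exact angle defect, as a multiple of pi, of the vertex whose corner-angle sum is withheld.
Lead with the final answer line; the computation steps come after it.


Answer: defect(P2) = (9/8)*pi

V = 4, E = 6, F = 4; chi = V - E + F = 2
Gauss-Bonnet: total defect = 2*pi*chi = 4*pi; visible defects sum to (23/8)*pi


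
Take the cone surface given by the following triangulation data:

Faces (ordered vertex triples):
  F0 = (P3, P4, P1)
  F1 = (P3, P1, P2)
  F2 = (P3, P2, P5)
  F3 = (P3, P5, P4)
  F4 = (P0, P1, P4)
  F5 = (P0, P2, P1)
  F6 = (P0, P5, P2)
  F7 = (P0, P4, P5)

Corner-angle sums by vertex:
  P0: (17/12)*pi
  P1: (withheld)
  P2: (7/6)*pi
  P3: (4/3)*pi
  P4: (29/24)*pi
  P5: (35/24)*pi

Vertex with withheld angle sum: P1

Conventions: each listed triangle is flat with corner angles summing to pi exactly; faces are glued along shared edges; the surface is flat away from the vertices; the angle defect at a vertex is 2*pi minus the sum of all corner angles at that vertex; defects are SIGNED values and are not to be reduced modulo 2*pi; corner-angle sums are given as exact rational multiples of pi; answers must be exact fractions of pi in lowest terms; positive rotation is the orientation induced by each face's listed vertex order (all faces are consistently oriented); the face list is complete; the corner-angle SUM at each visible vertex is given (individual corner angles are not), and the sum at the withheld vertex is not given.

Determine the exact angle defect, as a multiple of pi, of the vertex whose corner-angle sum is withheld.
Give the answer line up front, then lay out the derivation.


Answer: defect(P1) = (7/12)*pi

V = 6, E = 12, F = 8; chi = V - E + F = 2
Gauss-Bonnet: total defect = 2*pi*chi = 4*pi; visible defects sum to (41/12)*pi


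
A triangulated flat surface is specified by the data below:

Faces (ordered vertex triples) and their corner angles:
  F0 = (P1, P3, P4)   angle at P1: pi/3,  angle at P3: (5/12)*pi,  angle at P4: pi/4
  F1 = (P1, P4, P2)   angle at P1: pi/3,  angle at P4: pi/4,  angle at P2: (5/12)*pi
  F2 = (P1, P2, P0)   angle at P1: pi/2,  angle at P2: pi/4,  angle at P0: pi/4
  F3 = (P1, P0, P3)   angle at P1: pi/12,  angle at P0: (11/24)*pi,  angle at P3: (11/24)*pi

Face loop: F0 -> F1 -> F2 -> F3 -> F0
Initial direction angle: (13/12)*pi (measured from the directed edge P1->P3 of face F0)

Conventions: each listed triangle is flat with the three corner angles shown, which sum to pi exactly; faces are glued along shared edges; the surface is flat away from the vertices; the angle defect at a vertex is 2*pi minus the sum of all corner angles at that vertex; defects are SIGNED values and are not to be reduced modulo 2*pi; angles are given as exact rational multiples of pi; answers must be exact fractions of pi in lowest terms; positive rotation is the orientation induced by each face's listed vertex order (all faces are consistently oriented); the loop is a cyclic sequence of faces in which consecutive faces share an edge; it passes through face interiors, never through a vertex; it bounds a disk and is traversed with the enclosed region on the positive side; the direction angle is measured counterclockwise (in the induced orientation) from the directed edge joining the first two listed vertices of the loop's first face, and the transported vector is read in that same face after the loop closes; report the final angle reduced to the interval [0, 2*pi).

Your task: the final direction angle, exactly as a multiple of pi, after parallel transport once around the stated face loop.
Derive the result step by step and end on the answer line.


enclosed vertex P1: corner angles sum to (5/4)*pi, defect = 2*pi - (5/4)*pi = (3/4)*pi
holonomy = initial angle + sum of enclosed defects (mod 2*pi), positive in the induced orientation
final angle = (13/12)*pi + (3/4)*pi = (11/6)*pi (mod 2*pi)

Answer: final direction angle = (11/6)*pi


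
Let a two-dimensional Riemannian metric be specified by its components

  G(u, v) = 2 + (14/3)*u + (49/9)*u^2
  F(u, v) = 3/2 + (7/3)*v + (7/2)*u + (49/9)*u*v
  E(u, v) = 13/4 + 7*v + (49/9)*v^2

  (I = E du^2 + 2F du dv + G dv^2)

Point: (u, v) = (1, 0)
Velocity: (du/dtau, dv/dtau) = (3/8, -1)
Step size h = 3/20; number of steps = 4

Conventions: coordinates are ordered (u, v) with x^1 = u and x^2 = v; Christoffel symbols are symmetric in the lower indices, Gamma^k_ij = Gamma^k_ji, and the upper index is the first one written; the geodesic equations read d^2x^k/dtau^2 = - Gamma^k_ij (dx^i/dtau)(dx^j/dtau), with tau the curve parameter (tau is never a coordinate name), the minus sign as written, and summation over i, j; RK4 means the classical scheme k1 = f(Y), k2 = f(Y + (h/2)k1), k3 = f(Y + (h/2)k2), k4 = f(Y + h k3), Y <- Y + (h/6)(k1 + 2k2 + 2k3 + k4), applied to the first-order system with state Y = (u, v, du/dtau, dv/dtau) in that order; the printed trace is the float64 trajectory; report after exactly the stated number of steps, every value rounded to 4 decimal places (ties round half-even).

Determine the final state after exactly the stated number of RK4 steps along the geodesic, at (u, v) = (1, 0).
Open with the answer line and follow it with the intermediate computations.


Answer: u = 1.2478, v = -0.5255, du/dtau = 0.4349, dv/dtau = -0.7561

f(Y) = (du/dtau, dv/dtau, -Gamma^u_ij Y'^i Y'^j, -Gamma^v_ij Y'^i Y'^j) with the Gammas evaluated at the stage position; h = 0.150000; intermediate values shown to 6 dp
step 0: u = 1.0000, v = 0.0000, du/dtau = 0.3750, dv/dtau = -1.0000
step 1:
  k1: at (u, v) = (1.000000, 0.000000), (du/dtau, dv/dtau) = (0.375000, -1.000000); Gamma_uuu = 0.000000, Gamma_uuv = 0.243714, Gamma_uvv = 0.000000, Gamma_vuu = 0.000000, Gamma_vuv = 0.541586, Gamma_vvv = 0.000000; k1 = (0.375000, -1.000000, 0.182785, 0.406190)
  k2: at (u, v) = (1.028125, -0.075000), (du/dtau, dv/dtau) = (0.388709, -0.969536); Gamma_uuu = 0.000000, Gamma_uuv = 0.216071, Gamma_uvv = 0.000000, Gamma_vuu = 0.000000, Gamma_vuv = 0.554277, Gamma_vvv = 0.000000; k2 = (0.388709, -0.969536, 0.162860, 0.417778)
  k3: at (u, v) = (1.029153, -0.072715), (du/dtau, dv/dtau) = (0.387215, -0.968667); Gamma_uuu = 0.000000, Gamma_uuv = 0.216480, Gamma_uvv = 0.000000, Gamma_vuu = 0.000000, Gamma_vuv = 0.553490, Gamma_vvv = 0.000000; k3 = (0.387215, -0.968667, 0.162395, 0.415208)
  k4: at (u, v) = (1.058082, -0.145300), (du/dtau, dv/dtau) = (0.399359, -0.937719); Gamma_uuu = 0.000000, Gamma_uuv = 0.188370, Gamma_uvv = 0.000000, Gamma_vuu = 0.000000, Gamma_vuv = 0.562833, Gamma_vvv = 0.000000; k4 = (0.399359, -0.937719, 0.141084, 0.421547)
  Y <- Y + (h/6)(k1 + 2k2 + 2k3 + k4): u = 1.0582, v = -0.1454, du/dtau = 0.3994, dv/dtau = -0.9377
step 2:
  k1: at (u, v) = (1.058155, -0.145353), (du/dtau, dv/dtau) = (0.399360, -0.937657); Gamma_uuu = 0.000000, Gamma_uuv = 0.188339, Gamma_uvv = 0.000000, Gamma_vuu = 0.000000, Gamma_vuv = 0.562826, Gamma_vvv = 0.000000; k1 = (0.399360, -0.937657, 0.141051, 0.421514)
  k2: at (u, v) = (1.088107, -0.215677), (du/dtau, dv/dtau) = (0.409938, -0.906044); Gamma_uuu = 0.000000, Gamma_uuv = 0.160204, Gamma_uvv = 0.000000, Gamma_vuu = 0.000000, Gamma_vuv = 0.568796, Gamma_vvv = 0.000000; k2 = (0.409938, -0.906044, 0.119007, 0.422527)
  k3: at (u, v) = (1.088901, -0.213306), (du/dtau, dv/dtau) = (0.408285, -0.905968); Gamma_uuu = 0.000000, Gamma_uuv = 0.160826, Gamma_uvv = 0.000000, Gamma_vuu = 0.000000, Gamma_vuv = 0.568148, Gamma_vvv = 0.000000; k3 = (0.408285, -0.905968, 0.118977, 0.420308)
  k4: at (u, v) = (1.119398, -0.281248), (du/dtau, dv/dtau) = (0.417206, -0.874611); Gamma_uuu = 0.000000, Gamma_uuv = 0.133403, Gamma_uvv = 0.000000, Gamma_vuu = 0.000000, Gamma_vuv = 0.571071, Gamma_vvv = 0.000000; k4 = (0.417206, -0.874611, 0.097356, 0.416759)
  Y <- Y + (h/6)(k1 + 2k2 + 2k3 + k4): u = 1.1195, v = -0.2813, du/dtau = 0.4172, dv/dtau = -0.8746
step 3:
  k1: at (u, v) = (1.119480, -0.281260), (du/dtau, dv/dtau) = (0.417219, -0.874559); Gamma_uuu = 0.000000, Gamma_uuv = 0.133387, Gamma_uvv = 0.000000, Gamma_vuu = 0.000000, Gamma_vuv = 0.571049, Gamma_vvv = 0.000000; k1 = (0.417219, -0.874559, 0.097341, 0.416732)
  k2: at (u, v) = (1.150772, -0.346852), (du/dtau, dv/dtau) = (0.424519, -0.843304); Gamma_uuu = 0.000000, Gamma_uuv = 0.107030, Gamma_uvv = 0.000000, Gamma_vuu = 0.000000, Gamma_vuv = 0.571064, Gamma_vvv = 0.000000; k2 = (0.424519, -0.843304, 0.076633, 0.408880)
  k3: at (u, v) = (1.151319, -0.344508), (du/dtau, dv/dtau) = (0.422966, -0.843893); Gamma_uuu = 0.000000, Gamma_uuv = 0.107756, Gamma_uvv = 0.000000, Gamma_vuu = 0.000000, Gamma_vuv = 0.570617, Gamma_vvv = 0.000000; k3 = (0.422966, -0.843893, 0.076925, 0.407350)
  k4: at (u, v) = (1.182925, -0.407844), (du/dtau, dv/dtau) = (0.428758, -0.813456); Gamma_uuu = 0.000000, Gamma_uuv = 0.082873, Gamma_uvv = 0.000000, Gamma_vuu = 0.000000, Gamma_vuv = 0.568264, Gamma_vvv = 0.000000; k4 = (0.428758, -0.813456, 0.057808, 0.396393)
  Y <- Y + (h/6)(k1 + 2k2 + 2k3 + k4): u = 1.1830, v = -0.4078, du/dtau = 0.4288, dv/dtau = -0.8134
step 4:
  k1: at (u, v) = (1.183004, -0.407821), (du/dtau, dv/dtau) = (0.428776, -0.813419); Gamma_uuu = 0.000000, Gamma_uuv = 0.082873, Gamma_uvv = 0.000000, Gamma_vuu = 0.000000, Gamma_vuv = 0.568238, Gamma_vvv = 0.000000; k1 = (0.428776, -0.813419, 0.057808, 0.396374)
  k2: at (u, v) = (1.215162, -0.468827), (du/dtau, dv/dtau) = (0.433111, -0.783691); Gamma_uuu = 0.000000, Gamma_uuv = 0.059685, Gamma_uvv = 0.000000, Gamma_vuu = 0.000000, Gamma_vuv = 0.563729, Gamma_vvv = 0.000000; k2 = (0.433111, -0.783691, 0.040517, 0.382688)
  k3: at (u, v) = (1.215488, -0.466597), (du/dtau, dv/dtau) = (0.431814, -0.784717); Gamma_uuu = 0.000000, Gamma_uuv = 0.060411, Gamma_uvv = 0.000000, Gamma_vuu = 0.000000, Gamma_vuv = 0.563483, Gamma_vvv = 0.000000; k3 = (0.431814, -0.784717, 0.040941, 0.381875)
  k4: at (u, v) = (1.247776, -0.525528), (du/dtau, dv/dtau) = (0.434917, -0.756138); Gamma_uuu = 0.000000, Gamma_uuv = 0.039011, Gamma_uvv = 0.000000, Gamma_vuu = 0.000000, Gamma_vuv = 0.557374, Gamma_vvv = 0.000000; k4 = (0.434917, -0.756138, 0.025658, 0.366593)
  Y <- Y + (h/6)(k1 + 2k2 + 2k3 + k4): u = 1.2478, v = -0.5255, du/dtau = 0.4349, dv/dtau = -0.7561
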